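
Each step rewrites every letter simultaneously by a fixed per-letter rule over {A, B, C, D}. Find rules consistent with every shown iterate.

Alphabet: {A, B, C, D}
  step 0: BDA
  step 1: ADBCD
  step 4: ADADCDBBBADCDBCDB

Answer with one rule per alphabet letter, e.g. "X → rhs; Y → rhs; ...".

  step 0 ⇒ step 1: BDA ⇒ AD·B·CD
    A ↦ CD
    B ↦ AD
    D ↦ B
    C ↦ B  (constrained at step 1)

A->CD, B->AD, C->B, D->B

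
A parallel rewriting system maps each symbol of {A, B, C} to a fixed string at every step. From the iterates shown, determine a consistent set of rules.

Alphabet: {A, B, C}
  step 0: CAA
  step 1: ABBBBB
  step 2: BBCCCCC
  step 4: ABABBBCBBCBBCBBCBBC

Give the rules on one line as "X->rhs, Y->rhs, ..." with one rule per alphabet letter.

A->BB, B->C, C->AB

  step 1 ⇒ step 2: ABBBBB ⇒ BB·C·C·C·C·C
    A ↦ BB
    B ↦ C
  step 0 ⇒ step 1: CAA ⇒ AB·BB·BB
    C ↦ AB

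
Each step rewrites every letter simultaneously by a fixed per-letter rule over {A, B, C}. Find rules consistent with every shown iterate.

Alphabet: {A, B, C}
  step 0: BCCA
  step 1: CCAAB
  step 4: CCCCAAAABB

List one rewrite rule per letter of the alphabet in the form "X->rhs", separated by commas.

  step 0 ⇒ step 1: BCCA ⇒ CC·A·A·B
    A ↦ B
    B ↦ CC
    C ↦ A

A->B, B->CC, C->A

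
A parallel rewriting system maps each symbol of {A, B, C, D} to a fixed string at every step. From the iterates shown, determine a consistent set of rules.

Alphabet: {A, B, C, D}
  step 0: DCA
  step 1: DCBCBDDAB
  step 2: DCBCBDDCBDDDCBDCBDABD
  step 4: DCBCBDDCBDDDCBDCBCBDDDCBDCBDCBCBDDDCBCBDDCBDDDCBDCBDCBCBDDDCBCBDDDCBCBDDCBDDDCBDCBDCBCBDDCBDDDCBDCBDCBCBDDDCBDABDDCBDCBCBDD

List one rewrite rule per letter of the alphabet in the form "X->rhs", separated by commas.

A->DAB, B->D, C->CBD, D->DCB

  step 1 ⇒ step 2: DCBCBDDAB ⇒ DCB·CBD·D·CBD·D·DCB·DCB·DAB·D
    A ↦ DAB
    B ↦ D
    C ↦ CBD
    D ↦ DCB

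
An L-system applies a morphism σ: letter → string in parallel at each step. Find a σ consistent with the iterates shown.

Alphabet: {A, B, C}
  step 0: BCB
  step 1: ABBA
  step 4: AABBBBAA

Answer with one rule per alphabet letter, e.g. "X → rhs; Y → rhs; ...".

  step 0 ⇒ step 1: BCB ⇒ A·BB·A
    B ↦ A
    C ↦ BB
    A ↦ C  (constrained at step 1)

A->C, B->A, C->BB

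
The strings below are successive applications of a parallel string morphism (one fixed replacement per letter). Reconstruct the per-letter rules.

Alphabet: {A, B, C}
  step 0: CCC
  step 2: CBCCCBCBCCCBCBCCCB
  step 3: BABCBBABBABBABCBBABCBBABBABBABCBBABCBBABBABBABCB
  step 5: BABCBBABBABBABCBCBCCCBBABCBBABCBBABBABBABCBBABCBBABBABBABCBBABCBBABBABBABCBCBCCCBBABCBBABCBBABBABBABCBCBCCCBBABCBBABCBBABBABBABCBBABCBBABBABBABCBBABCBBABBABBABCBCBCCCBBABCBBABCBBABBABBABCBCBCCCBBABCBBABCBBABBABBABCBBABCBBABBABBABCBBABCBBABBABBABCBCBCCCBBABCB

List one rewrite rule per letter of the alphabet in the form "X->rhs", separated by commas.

  step 2 ⇒ step 3: CBCCCBCBCCCBCBCCCB ⇒ BAB·CB·BAB·BAB·BAB·CB·BAB·CB·BAB·BAB·BAB·CB·BAB·CB·BAB·BAB·BAB·CB
    B ↦ CB
    C ↦ BAB
    A ↦ CC  (constrained at step 3)

A->CC, B->CB, C->BAB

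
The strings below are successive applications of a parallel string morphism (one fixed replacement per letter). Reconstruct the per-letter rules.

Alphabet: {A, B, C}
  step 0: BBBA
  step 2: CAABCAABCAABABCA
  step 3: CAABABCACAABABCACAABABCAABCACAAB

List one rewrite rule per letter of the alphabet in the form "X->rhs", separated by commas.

  step 2 ⇒ step 3: CAABCAABCAABABCA ⇒ CA·AB·AB·CA·CA·AB·AB·CA·CA·AB·AB·CA·AB·CA·CA·AB
    A ↦ AB
    B ↦ CA
    C ↦ CA

A->AB, B->CA, C->CA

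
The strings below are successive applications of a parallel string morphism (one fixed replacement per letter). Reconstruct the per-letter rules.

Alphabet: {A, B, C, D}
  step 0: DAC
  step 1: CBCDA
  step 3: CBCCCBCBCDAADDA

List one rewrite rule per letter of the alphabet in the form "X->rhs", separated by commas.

A->C, B->AD, C->DA, D->CB

  step 0 ⇒ step 1: DAC ⇒ CB·C·DA
    A ↦ C
    C ↦ DA
    D ↦ CB
    B ↦ AD  (constrained at step 1)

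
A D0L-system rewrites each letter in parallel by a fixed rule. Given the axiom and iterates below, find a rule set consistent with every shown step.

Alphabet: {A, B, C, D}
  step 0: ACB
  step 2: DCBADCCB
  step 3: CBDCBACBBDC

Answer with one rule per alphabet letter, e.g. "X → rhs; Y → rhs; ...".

  step 2 ⇒ step 3: DCBADCCB ⇒ C·B·DC·BA·C·B·B·DC
    A ↦ BA
    B ↦ DC
    C ↦ B
    D ↦ C

A->BA, B->DC, C->B, D->C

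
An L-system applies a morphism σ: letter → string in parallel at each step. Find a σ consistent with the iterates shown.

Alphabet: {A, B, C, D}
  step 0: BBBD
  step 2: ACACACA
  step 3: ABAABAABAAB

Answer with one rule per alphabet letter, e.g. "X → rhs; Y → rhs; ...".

  step 2 ⇒ step 3: ACACACA ⇒ AB·A·AB·A·AB·A·AB
    A ↦ AB
    C ↦ A
    B ↦ CD  (constrained at step 0)
    D ↦ C  (constrained at step 0)

A->AB, B->CD, C->A, D->C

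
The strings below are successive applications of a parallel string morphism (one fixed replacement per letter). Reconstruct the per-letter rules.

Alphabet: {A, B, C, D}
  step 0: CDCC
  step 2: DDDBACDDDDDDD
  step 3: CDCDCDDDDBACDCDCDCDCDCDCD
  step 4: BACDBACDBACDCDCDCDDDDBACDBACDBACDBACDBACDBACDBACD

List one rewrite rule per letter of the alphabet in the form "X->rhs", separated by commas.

A->D, B->DD, C->BA, D->CD

  step 3 ⇒ step 4: CDCDCDDDDBACDCDCDCDCDCDCD ⇒ BA·CD·BA·CD·BA·CD·CD·CD·CD·DD·D·BA·CD·BA·CD·BA·CD·BA·CD·BA·CD·BA·CD·BA·CD
    A ↦ D
    B ↦ DD
    C ↦ BA
    D ↦ CD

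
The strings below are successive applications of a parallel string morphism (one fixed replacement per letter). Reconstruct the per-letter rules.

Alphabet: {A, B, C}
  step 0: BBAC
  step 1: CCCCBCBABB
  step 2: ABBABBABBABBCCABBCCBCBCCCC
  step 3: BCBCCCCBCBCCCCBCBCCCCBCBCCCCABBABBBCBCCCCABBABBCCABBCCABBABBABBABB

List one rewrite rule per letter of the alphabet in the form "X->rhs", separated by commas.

A->BCB, B->CC, C->ABB

  step 2 ⇒ step 3: ABBABBABBABBCCABBCCBCBCCCC ⇒ BCB·CC·CC·BCB·CC·CC·BCB·CC·CC·BCB·CC·CC·ABB·ABB·BCB·CC·CC·ABB·ABB·CC·ABB·CC·ABB·ABB·ABB·ABB
    A ↦ BCB
    B ↦ CC
    C ↦ ABB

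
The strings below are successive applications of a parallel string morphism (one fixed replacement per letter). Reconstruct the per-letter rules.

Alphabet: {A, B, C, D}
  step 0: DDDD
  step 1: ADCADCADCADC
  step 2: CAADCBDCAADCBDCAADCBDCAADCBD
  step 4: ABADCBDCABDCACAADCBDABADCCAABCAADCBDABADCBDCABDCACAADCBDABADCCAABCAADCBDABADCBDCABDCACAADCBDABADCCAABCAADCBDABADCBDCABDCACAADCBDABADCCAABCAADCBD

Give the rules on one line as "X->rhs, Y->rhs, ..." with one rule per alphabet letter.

A->CA, B->AB, C->BD, D->ADC

  step 1 ⇒ step 2: ADCADCADCADC ⇒ CA·ADC·BD·CA·ADC·BD·CA·ADC·BD·CA·ADC·BD
    A ↦ CA
    C ↦ BD
    D ↦ ADC
    B ↦ AB  (constrained at step 2)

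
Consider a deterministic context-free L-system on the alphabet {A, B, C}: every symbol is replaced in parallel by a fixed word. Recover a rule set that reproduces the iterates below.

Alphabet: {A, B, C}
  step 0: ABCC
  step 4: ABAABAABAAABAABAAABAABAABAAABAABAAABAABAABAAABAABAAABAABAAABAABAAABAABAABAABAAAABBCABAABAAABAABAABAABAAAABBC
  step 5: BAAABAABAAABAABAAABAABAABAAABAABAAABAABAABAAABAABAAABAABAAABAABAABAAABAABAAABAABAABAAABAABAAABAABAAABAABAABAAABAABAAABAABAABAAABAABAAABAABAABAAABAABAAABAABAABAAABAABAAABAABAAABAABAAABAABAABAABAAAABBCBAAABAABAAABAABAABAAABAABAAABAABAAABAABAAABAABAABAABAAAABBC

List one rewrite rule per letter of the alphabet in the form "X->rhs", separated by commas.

A->BAA, B->A, C->BBC

  step 4 ⇒ step 5: ABAABAABAAABAABAAABAABAABAAABAABAAABAABAABAAABAABAAABAABAAABAABAAABAABAABAABAAAABBCABAABAAABAABAABAABAAAABBC ⇒ BAA·A·BAA·BAA·A·BAA·BAA·A·BAA·BAA·BAA·A·BAA·BAA·A·BAA·BAA·BAA·A·BAA·BAA·A·BAA·BAA·A·BAA·BAA·BAA·A·BAA·BAA·A·BAA·BAA·BAA·A·BAA·BAA·A·BAA·BAA·A·BAA·BAA·BAA·A·BAA·BAA·A·BAA·BAA·BAA·A·BAA·BAA·A·BAA·BAA·BAA·A·BAA·BAA·A·BAA·BAA·BAA·A·BAA·BAA·A·BAA·BAA·A·BAA·BAA·A·BAA·BAA·BAA·BAA·A·A·BBC·BAA·A·BAA·BAA·A·BAA·BAA·BAA·A·BAA·BAA·A·BAA·BAA·A·BAA·BAA·A·BAA·BAA·BAA·BAA·A·A·BBC
    A ↦ BAA
    B ↦ A
    C ↦ BBC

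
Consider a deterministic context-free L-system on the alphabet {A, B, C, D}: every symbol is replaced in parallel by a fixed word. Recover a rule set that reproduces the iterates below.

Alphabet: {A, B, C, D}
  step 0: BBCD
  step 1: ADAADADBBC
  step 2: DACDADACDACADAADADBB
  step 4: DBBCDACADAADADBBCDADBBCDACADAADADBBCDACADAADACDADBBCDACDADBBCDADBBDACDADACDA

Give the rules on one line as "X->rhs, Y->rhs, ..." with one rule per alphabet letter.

  step 1 ⇒ step 2: ADAADADBBC ⇒ DA·C·DA·DA·C·DA·C·ADA·ADA·DBB
    A ↦ DA
    B ↦ ADA
    C ↦ DBB
    D ↦ C

A->DA, B->ADA, C->DBB, D->C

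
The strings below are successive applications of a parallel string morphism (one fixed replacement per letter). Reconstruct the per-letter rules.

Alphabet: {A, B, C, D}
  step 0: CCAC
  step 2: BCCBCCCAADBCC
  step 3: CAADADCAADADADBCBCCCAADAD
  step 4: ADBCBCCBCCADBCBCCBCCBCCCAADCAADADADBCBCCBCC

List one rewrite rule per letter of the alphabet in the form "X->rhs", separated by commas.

A->BC, B->CA, C->AD, D->C

  step 3 ⇒ step 4: CAADADCAADADADBCBCCCAADAD ⇒ AD·BC·BC·C·BC·C·AD·BC·BC·C·BC·C·BC·C·CA·AD·CA·AD·AD·AD·BC·BC·C·BC·C
    A ↦ BC
    B ↦ CA
    C ↦ AD
    D ↦ C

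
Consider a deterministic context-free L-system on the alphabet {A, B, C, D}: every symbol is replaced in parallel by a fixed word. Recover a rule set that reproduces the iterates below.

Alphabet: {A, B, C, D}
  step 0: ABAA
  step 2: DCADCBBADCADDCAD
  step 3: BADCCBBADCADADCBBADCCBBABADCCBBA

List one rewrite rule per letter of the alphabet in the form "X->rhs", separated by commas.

A->CB, B->AD, C->DC, D->BA

  step 2 ⇒ step 3: DCADCBBADCADDCAD ⇒ BA·DC·CB·BA·DC·AD·AD·CB·BA·DC·CB·BA·BA·DC·CB·BA
    A ↦ CB
    B ↦ AD
    C ↦ DC
    D ↦ BA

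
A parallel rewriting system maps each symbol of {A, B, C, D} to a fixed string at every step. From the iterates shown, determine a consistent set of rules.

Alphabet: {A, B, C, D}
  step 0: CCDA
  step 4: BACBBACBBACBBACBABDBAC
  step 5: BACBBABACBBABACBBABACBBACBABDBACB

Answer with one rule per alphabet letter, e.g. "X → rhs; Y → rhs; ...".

  step 4 ⇒ step 5: BACBBACBBACBBACBABDBAC ⇒ BA·C·B·BA·BA·C·B·BA·BA·C·B·BA·BA·C·B·BA·C·BA·BD·BA·C·B
    A ↦ C
    B ↦ BA
    C ↦ B
    D ↦ BD

A->C, B->BA, C->B, D->BD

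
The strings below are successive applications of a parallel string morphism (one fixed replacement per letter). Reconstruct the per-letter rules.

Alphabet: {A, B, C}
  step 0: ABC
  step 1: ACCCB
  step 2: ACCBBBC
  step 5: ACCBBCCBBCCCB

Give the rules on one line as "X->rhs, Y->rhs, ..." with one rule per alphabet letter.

  step 1 ⇒ step 2: ACCCB ⇒ ACC·B·B·B·C
    A ↦ ACC
    B ↦ C
    C ↦ B

A->ACC, B->C, C->B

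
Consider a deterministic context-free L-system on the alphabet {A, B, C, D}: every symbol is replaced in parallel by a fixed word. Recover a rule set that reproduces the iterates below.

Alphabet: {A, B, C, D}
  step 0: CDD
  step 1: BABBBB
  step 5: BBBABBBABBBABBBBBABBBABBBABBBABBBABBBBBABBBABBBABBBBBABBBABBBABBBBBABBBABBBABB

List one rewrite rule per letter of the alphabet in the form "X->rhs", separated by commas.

A->D, B->DC, C->BA, D->BB

  step 0 ⇒ step 1: CDD ⇒ BA·BB·BB
    C ↦ BA
    D ↦ BB
    A ↦ D  (constrained at step 1)
    B ↦ DC  (constrained at step 1)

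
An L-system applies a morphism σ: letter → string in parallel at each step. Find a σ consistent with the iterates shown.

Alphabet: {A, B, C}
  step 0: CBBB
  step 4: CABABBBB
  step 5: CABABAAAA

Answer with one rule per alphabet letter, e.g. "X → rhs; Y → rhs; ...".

  step 4 ⇒ step 5: CABABBBB ⇒ CA·B·A·B·A·A·A·A
    A ↦ B
    B ↦ A
    C ↦ CA

A->B, B->A, C->CA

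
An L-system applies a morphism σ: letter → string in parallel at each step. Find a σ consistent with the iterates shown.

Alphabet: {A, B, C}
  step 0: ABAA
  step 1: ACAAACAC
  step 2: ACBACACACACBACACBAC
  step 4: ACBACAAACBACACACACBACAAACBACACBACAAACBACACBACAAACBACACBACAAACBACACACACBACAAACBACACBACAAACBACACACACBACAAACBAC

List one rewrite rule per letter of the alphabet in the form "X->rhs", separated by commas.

A->AC, B->AA, C->BAC

  step 1 ⇒ step 2: ACAAACAC ⇒ AC·BAC·AC·AC·AC·BAC·AC·BAC
    A ↦ AC
    C ↦ BAC
  step 0 ⇒ step 1: ABAA ⇒ AC·AA·AC·AC
    B ↦ AA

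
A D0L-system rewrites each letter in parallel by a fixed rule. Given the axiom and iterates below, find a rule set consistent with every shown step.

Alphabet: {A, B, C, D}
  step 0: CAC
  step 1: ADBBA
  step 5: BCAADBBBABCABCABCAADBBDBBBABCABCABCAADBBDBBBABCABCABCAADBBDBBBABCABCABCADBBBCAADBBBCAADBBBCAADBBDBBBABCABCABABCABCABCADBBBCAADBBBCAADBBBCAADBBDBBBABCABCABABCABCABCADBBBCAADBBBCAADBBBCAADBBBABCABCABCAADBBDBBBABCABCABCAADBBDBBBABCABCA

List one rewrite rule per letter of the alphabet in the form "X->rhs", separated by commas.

A->DBB, B->BCA, C->A, D->BA

  step 0 ⇒ step 1: CAC ⇒ A·DBB·A
    A ↦ DBB
    C ↦ A
    B ↦ BCA  (constrained at step 1)
    D ↦ BA  (constrained at step 1)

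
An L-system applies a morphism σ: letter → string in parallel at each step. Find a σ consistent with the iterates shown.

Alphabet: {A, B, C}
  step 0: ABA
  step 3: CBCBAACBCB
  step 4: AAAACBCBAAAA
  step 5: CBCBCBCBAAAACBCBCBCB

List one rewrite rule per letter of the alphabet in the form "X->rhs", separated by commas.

A->CB, B->A, C->A

  step 4 ⇒ step 5: AAAACBCBAAAA ⇒ CB·CB·CB·CB·A·A·A·A·CB·CB·CB·CB
    A ↦ CB
    B ↦ A
    C ↦ A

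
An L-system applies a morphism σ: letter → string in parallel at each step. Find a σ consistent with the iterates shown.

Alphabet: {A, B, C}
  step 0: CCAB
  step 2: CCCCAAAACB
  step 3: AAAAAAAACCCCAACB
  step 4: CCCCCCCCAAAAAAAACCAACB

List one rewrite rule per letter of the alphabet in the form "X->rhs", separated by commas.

A->C, B->CB, C->AA

  step 3 ⇒ step 4: AAAAAAAACCCCAACB ⇒ C·C·C·C·C·C·C·C·AA·AA·AA·AA·C·C·AA·CB
    A ↦ C
    B ↦ CB
    C ↦ AA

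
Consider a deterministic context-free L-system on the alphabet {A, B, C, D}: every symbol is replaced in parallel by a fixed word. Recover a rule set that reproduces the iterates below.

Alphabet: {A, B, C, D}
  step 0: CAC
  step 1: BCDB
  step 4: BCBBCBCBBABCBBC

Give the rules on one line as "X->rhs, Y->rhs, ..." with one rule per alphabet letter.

A->CD, B->BC, C->B, D->A

  step 0 ⇒ step 1: CAC ⇒ B·CD·B
    A ↦ CD
    C ↦ B
    B ↦ BC  (constrained at step 1)
    D ↦ A  (constrained at step 1)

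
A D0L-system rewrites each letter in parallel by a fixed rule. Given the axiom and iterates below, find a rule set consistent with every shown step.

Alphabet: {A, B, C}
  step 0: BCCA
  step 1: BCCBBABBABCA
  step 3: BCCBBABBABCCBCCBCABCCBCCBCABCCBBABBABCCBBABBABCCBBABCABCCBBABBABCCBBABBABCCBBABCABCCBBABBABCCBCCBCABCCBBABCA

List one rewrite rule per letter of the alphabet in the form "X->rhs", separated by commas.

A->BCA, B->BCC, C->BBA

  step 0 ⇒ step 1: BCCA ⇒ BCC·BBA·BBA·BCA
    A ↦ BCA
    B ↦ BCC
    C ↦ BBA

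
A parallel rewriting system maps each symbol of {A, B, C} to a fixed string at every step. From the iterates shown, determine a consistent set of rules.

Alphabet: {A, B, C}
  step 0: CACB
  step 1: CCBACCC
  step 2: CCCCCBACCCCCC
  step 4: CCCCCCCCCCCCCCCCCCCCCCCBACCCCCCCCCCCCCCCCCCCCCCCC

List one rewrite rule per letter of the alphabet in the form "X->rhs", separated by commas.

  step 1 ⇒ step 2: CCBACCC ⇒ CC·CC·C·BA·CC·CC·CC
    A ↦ BA
    B ↦ C
    C ↦ CC

A->BA, B->C, C->CC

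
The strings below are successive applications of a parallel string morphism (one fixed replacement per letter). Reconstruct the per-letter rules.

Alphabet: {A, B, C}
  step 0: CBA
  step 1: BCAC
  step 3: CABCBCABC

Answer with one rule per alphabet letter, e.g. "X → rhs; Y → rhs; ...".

A->C, B->A, C->BC

  step 0 ⇒ step 1: CBA ⇒ BC·A·C
    A ↦ C
    B ↦ A
    C ↦ BC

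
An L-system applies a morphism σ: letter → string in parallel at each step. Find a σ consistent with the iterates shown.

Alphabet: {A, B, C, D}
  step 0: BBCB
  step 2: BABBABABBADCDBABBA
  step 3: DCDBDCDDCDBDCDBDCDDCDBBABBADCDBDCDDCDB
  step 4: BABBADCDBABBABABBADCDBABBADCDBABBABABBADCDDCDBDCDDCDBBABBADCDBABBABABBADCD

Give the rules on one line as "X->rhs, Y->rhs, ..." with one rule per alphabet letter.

  step 3 ⇒ step 4: DCDBDCDDCDBDCDBDCDDCDBBABBADCDBDCDDCDB ⇒ BA·B·BA·DCD·BA·B·BA·BA·B·BA·DCD·BA·B·BA·DCD·BA·B·BA·BA·B·BA·DCD·DCD·B·DCD·DCD·B·BA·B·BA·DCD·BA·B·BA·BA·B·BA·DCD
    A ↦ B
    B ↦ DCD
    C ↦ B
    D ↦ BA

A->B, B->DCD, C->B, D->BA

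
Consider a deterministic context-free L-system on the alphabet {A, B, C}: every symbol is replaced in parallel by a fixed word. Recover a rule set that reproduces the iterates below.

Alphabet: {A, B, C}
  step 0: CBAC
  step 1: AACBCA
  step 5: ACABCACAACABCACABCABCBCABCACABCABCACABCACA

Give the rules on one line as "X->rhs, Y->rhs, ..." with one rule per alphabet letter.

  step 0 ⇒ step 1: CBAC ⇒ A·AC·BC·A
    A ↦ BC
    B ↦ AC
    C ↦ A

A->BC, B->AC, C->A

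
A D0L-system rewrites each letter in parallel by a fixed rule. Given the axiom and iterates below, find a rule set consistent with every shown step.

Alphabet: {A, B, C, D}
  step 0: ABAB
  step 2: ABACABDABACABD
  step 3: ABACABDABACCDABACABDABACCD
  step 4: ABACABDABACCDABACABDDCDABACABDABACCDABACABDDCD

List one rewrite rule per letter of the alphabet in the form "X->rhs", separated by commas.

A->AB, B->AC, C->D, D->CD

  step 3 ⇒ step 4: ABACABDABACCDABACABDABACCD ⇒ AB·AC·AB·D·AB·AC·CD·AB·AC·AB·D·D·CD·AB·AC·AB·D·AB·AC·CD·AB·AC·AB·D·D·CD
    A ↦ AB
    B ↦ AC
    C ↦ D
    D ↦ CD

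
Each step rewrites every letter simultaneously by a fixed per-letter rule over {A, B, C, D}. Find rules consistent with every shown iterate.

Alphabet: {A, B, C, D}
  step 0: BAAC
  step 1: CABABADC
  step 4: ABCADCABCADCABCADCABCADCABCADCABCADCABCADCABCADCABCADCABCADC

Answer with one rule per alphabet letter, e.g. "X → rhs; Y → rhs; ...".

  step 0 ⇒ step 1: BAAC ⇒ C·AB·AB·ADC
    A ↦ AB
    B ↦ C
    C ↦ ADC
    D ↦ C  (constrained at step 1)

A->AB, B->C, C->ADC, D->C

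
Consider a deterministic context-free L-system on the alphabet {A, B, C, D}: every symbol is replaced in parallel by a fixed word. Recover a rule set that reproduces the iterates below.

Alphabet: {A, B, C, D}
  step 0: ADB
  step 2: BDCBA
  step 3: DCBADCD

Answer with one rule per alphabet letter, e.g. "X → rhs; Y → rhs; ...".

  step 2 ⇒ step 3: BDCBA ⇒ DC·B·A·DC·D
    A ↦ D
    B ↦ DC
    C ↦ A
    D ↦ B

A->D, B->DC, C->A, D->B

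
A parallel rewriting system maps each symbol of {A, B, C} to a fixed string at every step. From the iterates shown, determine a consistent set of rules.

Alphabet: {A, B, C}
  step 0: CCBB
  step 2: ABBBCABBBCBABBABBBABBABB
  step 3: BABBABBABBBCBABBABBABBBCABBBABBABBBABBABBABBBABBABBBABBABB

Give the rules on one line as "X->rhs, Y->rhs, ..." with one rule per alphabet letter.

A->B, B->ABB, C->BC

  step 2 ⇒ step 3: ABBBCABBBCBABBABBBABBABB ⇒ B·ABB·ABB·ABB·BC·B·ABB·ABB·ABB·BC·ABB·B·ABB·ABB·B·ABB·ABB·ABB·B·ABB·ABB·B·ABB·ABB
    A ↦ B
    B ↦ ABB
    C ↦ BC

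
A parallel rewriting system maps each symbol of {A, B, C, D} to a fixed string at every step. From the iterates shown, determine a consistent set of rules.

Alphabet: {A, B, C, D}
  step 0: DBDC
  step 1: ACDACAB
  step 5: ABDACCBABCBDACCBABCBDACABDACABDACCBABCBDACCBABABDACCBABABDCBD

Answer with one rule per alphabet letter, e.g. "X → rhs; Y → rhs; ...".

  step 0 ⇒ step 1: DBDC ⇒ AC·D·AC·AB
    B ↦ D
    C ↦ AB
    D ↦ AC
    A ↦ CB  (constrained at step 1)

A->CB, B->D, C->AB, D->AC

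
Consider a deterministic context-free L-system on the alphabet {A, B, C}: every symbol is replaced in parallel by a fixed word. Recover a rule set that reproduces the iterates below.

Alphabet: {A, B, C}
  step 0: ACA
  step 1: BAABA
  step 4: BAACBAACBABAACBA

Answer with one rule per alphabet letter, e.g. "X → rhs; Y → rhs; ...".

A->BA, B->C, C->A

  step 0 ⇒ step 1: ACA ⇒ BA·A·BA
    A ↦ BA
    C ↦ A
    B ↦ C  (constrained at step 1)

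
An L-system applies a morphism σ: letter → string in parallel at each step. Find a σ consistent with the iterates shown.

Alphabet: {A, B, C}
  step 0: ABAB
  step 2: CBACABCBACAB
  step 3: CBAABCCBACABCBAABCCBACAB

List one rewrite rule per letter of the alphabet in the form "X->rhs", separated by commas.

  step 2 ⇒ step 3: CBACABCBACAB ⇒ CBA·AB·C·CBA·C·AB·CBA·AB·C·CBA·C·AB
    A ↦ C
    B ↦ AB
    C ↦ CBA

A->C, B->AB, C->CBA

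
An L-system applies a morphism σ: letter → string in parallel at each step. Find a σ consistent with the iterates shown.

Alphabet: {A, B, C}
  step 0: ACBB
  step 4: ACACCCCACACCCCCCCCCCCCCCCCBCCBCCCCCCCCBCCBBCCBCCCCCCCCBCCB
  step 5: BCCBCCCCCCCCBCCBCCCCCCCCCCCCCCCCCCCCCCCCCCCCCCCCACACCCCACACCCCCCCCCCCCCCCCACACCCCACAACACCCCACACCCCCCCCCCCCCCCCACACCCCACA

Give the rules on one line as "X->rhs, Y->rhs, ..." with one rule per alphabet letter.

A->B, B->ACA, C->CC

  step 4 ⇒ step 5: ACACCCCACACCCCCCCCCCCCCCCCBCCBCCCCCCCCBCCBBCCBCCCCCCCCBCCB ⇒ B·CC·B·CC·CC·CC·CC·B·CC·B·CC·CC·CC·CC·CC·CC·CC·CC·CC·CC·CC·CC·CC·CC·CC·CC·ACA·CC·CC·ACA·CC·CC·CC·CC·CC·CC·CC·CC·ACA·CC·CC·ACA·ACA·CC·CC·ACA·CC·CC·CC·CC·CC·CC·CC·CC·ACA·CC·CC·ACA
    A ↦ B
    B ↦ ACA
    C ↦ CC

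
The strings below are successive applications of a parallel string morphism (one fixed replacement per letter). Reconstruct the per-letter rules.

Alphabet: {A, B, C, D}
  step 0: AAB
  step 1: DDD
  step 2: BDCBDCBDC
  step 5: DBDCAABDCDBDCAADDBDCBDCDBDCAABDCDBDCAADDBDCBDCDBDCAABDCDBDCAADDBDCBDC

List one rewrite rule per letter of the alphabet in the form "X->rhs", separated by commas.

  step 1 ⇒ step 2: DDD ⇒ BDC·BDC·BDC
    D ↦ BDC
  step 0 ⇒ step 1: AAB ⇒ D·D·D
    A ↦ D
  step 0 ⇒ step 1: AAB ⇒ D·D·D
    B ↦ D
    C ↦ AA  (constrained at step 2)

A->D, B->D, C->AA, D->BDC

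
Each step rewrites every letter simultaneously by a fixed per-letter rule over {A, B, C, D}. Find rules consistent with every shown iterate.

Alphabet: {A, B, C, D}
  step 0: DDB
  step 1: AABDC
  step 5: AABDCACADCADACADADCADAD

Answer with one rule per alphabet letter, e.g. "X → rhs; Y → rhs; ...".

A->D, B->BDC, C->CA, D->A

  step 0 ⇒ step 1: DDB ⇒ A·A·BDC
    B ↦ BDC
    D ↦ A
    A ↦ D  (constrained at step 1)
    C ↦ CA  (constrained at step 1)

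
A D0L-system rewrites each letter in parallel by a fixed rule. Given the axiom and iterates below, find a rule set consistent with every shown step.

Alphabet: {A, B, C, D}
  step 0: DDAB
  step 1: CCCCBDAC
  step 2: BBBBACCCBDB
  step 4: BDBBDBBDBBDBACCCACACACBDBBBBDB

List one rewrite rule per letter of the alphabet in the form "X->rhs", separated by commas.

  step 1 ⇒ step 2: CCCCBDAC ⇒ B·B·B·B·AC·CC·BD·B
    A ↦ BD
    B ↦ AC
    C ↦ B
    D ↦ CC

A->BD, B->AC, C->B, D->CC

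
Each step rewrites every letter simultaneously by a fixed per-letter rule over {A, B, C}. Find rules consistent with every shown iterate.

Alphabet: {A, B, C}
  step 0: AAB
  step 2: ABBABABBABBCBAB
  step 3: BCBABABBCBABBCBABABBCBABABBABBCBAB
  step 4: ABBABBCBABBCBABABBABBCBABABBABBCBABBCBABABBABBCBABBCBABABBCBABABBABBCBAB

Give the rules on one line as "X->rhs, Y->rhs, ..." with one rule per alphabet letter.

  step 3 ⇒ step 4: BCBABABBCBABBCBABABBCBABABBABBCBAB ⇒ AB·B·AB·BCB·AB·BCB·AB·AB·B·AB·BCB·AB·AB·B·AB·BCB·AB·BCB·AB·AB·B·AB·BCB·AB·BCB·AB·AB·BCB·AB·AB·B·AB·BCB·AB
    A ↦ BCB
    B ↦ AB
    C ↦ B

A->BCB, B->AB, C->B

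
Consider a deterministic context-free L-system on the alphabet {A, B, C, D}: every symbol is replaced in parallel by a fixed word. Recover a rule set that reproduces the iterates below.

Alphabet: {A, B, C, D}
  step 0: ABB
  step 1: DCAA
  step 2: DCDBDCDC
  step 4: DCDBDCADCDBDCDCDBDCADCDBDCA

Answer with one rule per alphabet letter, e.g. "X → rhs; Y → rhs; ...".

A->DC, B->A, C->DB, D->DC

  step 1 ⇒ step 2: DCAA ⇒ DC·DB·DC·DC
    A ↦ DC
    C ↦ DB
    D ↦ DC
  step 0 ⇒ step 1: ABB ⇒ DC·A·A
    B ↦ A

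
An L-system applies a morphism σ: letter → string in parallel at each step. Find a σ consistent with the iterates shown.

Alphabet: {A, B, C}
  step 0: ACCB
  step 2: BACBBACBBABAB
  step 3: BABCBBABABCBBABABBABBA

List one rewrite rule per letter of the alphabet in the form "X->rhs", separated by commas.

A->B, B->BA, C->CB

  step 2 ⇒ step 3: BACBBACBBABAB ⇒ BA·B·CB·BA·BA·B·CB·BA·BA·B·BA·B·BA
    A ↦ B
    B ↦ BA
    C ↦ CB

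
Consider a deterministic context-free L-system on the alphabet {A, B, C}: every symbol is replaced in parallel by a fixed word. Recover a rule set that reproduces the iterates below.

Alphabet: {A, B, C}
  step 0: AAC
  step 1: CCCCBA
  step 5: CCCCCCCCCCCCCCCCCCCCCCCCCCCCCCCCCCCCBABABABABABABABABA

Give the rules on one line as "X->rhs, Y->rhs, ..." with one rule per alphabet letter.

  step 0 ⇒ step 1: AAC ⇒ CC·CC·BA
    A ↦ CC
    C ↦ BA
    B ↦ C  (constrained at step 1)

A->CC, B->C, C->BA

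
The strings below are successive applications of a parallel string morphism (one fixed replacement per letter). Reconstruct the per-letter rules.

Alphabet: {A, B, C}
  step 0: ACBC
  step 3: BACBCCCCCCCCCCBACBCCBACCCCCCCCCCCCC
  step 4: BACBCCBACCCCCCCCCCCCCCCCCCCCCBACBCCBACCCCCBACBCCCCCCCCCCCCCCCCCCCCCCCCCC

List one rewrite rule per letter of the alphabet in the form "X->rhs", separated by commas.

A->B, B->BAC, C->CC

  step 3 ⇒ step 4: BACBCCCCCCCCCCBACBCCBACCCCCCCCCCCCC ⇒ BAC·B·CC·BAC·CC·CC·CC·CC·CC·CC·CC·CC·CC·CC·BAC·B·CC·BAC·CC·CC·BAC·B·CC·CC·CC·CC·CC·CC·CC·CC·CC·CC·CC·CC·CC
    A ↦ B
    B ↦ BAC
    C ↦ CC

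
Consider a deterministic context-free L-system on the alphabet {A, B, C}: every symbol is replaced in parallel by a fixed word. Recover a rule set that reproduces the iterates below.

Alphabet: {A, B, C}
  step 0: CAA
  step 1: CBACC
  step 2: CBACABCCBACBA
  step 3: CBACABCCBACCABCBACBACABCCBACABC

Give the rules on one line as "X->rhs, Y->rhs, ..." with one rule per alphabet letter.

  step 2 ⇒ step 3: CBACABCCBACBA ⇒ CBA·CAB·C·CBA·C·CAB·CBA·CBA·CAB·C·CBA·CAB·C
    A ↦ C
    B ↦ CAB
    C ↦ CBA

A->C, B->CAB, C->CBA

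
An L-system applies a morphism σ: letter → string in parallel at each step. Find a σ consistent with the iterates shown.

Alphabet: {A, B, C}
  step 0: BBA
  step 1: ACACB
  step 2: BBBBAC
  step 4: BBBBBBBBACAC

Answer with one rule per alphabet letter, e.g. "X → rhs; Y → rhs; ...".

  step 1 ⇒ step 2: ACACB ⇒ B·B·B·B·AC
    A ↦ B
    B ↦ AC
    C ↦ B

A->B, B->AC, C->B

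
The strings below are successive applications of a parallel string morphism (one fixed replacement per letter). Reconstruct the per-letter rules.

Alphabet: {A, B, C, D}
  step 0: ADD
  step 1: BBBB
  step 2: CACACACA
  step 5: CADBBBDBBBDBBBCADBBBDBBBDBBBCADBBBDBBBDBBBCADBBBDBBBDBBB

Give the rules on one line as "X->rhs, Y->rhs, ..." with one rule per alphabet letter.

A->BB, B->CA, C->DB, D->B

  step 1 ⇒ step 2: BBBB ⇒ CA·CA·CA·CA
    B ↦ CA
  step 0 ⇒ step 1: ADD ⇒ BB·B·B
    A ↦ BB
    C ↦ DB  (constrained at step 2)
  step 0 ⇒ step 1: ADD ⇒ BB·B·B
    D ↦ B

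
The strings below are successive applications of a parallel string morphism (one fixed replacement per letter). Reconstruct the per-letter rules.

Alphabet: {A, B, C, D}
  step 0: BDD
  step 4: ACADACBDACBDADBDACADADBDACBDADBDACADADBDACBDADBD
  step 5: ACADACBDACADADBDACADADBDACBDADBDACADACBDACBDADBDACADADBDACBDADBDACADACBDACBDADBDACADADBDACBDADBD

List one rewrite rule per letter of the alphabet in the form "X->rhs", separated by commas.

A->AC, B->AD, C->AD, D->BD

  step 4 ⇒ step 5: ACADACBDACBDADBDACADADBDACBDADBDACADADBDACBDADBD ⇒ AC·AD·AC·BD·AC·AD·AD·BD·AC·AD·AD·BD·AC·BD·AD·BD·AC·AD·AC·BD·AC·BD·AD·BD·AC·AD·AD·BD·AC·BD·AD·BD·AC·AD·AC·BD·AC·BD·AD·BD·AC·AD·AD·BD·AC·BD·AD·BD
    A ↦ AC
    B ↦ AD
    C ↦ AD
    D ↦ BD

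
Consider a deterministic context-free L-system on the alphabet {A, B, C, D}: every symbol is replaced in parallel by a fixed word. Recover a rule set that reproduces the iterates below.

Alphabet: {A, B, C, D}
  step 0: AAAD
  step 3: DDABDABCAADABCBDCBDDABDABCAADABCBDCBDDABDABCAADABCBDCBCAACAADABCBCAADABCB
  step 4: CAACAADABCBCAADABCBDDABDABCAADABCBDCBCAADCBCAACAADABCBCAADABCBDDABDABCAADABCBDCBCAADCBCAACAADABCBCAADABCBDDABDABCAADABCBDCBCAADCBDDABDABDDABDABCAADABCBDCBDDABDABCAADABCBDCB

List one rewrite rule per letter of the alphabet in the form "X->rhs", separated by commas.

  step 3 ⇒ step 4: DDABDABCAADABCBDCBDDABDABCAADABCBDCBDDABDABCAADABCBDCBCAACAADABCBCAADABCB ⇒ CAA·CAA·DAB·CB·CAA·DAB·CB·D·DAB·DAB·CAA·DAB·CB·D·CB·CAA·D·CB·CAA·CAA·DAB·CB·CAA·DAB·CB·D·DAB·DAB·CAA·DAB·CB·D·CB·CAA·D·CB·CAA·CAA·DAB·CB·CAA·DAB·CB·D·DAB·DAB·CAA·DAB·CB·D·CB·CAA·D·CB·D·DAB·DAB·D·DAB·DAB·CAA·DAB·CB·D·CB·D·DAB·DAB·CAA·DAB·CB·D·CB
    A ↦ DAB
    B ↦ CB
    C ↦ D
    D ↦ CAA

A->DAB, B->CB, C->D, D->CAA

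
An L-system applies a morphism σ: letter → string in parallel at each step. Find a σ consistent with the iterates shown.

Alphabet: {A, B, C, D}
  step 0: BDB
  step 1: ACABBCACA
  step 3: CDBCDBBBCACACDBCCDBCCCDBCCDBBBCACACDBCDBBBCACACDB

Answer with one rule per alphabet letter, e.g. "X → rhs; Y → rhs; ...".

A->C, B->ACA, C->CDB, D->BBC

  step 0 ⇒ step 1: BDB ⇒ ACA·BBC·ACA
    B ↦ ACA
    D ↦ BBC
    A ↦ C  (constrained at step 1)
    C ↦ CDB  (constrained at step 1)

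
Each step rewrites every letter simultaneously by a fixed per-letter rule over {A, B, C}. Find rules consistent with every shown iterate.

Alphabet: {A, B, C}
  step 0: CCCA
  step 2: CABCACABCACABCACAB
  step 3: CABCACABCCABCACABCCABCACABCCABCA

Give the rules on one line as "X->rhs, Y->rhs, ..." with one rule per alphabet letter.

  step 2 ⇒ step 3: CABCACABCACABCACAB ⇒ CAB·C·A·CAB·C·CAB·C·A·CAB·C·CAB·C·A·CAB·C·CAB·C·A
    A ↦ C
    B ↦ A
    C ↦ CAB

A->C, B->A, C->CAB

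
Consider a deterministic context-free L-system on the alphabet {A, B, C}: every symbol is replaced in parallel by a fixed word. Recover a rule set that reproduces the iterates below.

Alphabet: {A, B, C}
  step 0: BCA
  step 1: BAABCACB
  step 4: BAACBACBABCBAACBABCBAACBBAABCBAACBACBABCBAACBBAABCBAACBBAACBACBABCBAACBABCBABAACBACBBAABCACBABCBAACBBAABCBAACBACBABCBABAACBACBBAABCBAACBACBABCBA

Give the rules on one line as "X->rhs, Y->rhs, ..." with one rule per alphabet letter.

A->ACB, B->BA, C->ABC

  step 0 ⇒ step 1: BCA ⇒ BA·ABC·ACB
    A ↦ ACB
    B ↦ BA
    C ↦ ABC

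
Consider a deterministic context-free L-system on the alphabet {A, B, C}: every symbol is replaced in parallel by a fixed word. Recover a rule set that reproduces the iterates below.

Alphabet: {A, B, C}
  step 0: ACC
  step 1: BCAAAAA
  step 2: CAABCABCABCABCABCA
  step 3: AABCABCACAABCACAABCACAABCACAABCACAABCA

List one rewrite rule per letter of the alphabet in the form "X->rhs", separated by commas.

  step 2 ⇒ step 3: CAABCABCABCABCABCA ⇒ AA·BCA·BCA·C·AA·BCA·C·AA·BCA·C·AA·BCA·C·AA·BCA·C·AA·BCA
    A ↦ BCA
    B ↦ C
    C ↦ AA

A->BCA, B->C, C->AA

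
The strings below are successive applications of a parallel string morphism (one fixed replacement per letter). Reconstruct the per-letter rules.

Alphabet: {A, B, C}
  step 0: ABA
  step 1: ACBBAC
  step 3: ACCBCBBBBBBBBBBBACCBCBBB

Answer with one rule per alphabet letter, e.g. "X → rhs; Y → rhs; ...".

A->AC, B->BB, C->CB

  step 0 ⇒ step 1: ABA ⇒ AC·BB·AC
    A ↦ AC
    B ↦ BB
    C ↦ CB  (constrained at step 1)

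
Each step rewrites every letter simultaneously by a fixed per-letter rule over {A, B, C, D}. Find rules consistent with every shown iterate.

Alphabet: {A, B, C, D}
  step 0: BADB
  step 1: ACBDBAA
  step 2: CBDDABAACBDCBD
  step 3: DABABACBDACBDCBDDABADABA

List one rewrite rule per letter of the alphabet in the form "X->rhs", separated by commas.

  step 2 ⇒ step 3: CBDDABAACBDCBD ⇒ D·A·BA·BA·CBD·A·CBD·CBD·D·A·BA·D·A·BA
    A ↦ CBD
    B ↦ A
    C ↦ D
    D ↦ BA

A->CBD, B->A, C->D, D->BA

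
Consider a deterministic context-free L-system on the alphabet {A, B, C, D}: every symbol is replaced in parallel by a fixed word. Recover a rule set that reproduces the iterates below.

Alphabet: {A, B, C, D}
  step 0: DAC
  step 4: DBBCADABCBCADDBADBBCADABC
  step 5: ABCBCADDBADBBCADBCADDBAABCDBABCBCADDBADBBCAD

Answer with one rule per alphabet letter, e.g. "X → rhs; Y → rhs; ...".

A->DB, B->BC, C->AD, D->A

  step 4 ⇒ step 5: DBBCADABCBCADDBADBBCADABC ⇒ A·BC·BC·AD·DB·A·DB·BC·AD·BC·AD·DB·A·A·BC·DB·A·BC·BC·AD·DB·A·DB·BC·AD
    A ↦ DB
    B ↦ BC
    C ↦ AD
    D ↦ A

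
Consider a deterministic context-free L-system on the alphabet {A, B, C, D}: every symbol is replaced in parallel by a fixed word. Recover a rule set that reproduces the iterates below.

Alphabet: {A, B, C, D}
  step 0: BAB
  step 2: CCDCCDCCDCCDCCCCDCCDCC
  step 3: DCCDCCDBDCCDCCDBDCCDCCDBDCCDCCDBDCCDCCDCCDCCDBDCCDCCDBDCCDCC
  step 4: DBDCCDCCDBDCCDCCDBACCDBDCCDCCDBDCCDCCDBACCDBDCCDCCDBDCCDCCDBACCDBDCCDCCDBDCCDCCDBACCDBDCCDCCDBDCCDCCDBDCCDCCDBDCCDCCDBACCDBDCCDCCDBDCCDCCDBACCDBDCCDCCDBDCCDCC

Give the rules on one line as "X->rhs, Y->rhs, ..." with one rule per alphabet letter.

A->CC, B->ACC, C->DCC, D->DB

  step 3 ⇒ step 4: DCCDCCDBDCCDCCDBDCCDCCDBDCCDCCDBDCCDCCDCCDCCDBDCCDCCDBDCCDCC ⇒ DB·DCC·DCC·DB·DCC·DCC·DB·ACC·DB·DCC·DCC·DB·DCC·DCC·DB·ACC·DB·DCC·DCC·DB·DCC·DCC·DB·ACC·DB·DCC·DCC·DB·DCC·DCC·DB·ACC·DB·DCC·DCC·DB·DCC·DCC·DB·DCC·DCC·DB·DCC·DCC·DB·ACC·DB·DCC·DCC·DB·DCC·DCC·DB·ACC·DB·DCC·DCC·DB·DCC·DCC
    B ↦ ACC
    C ↦ DCC
    D ↦ DB
    A ↦ CC  (constrained at step 0)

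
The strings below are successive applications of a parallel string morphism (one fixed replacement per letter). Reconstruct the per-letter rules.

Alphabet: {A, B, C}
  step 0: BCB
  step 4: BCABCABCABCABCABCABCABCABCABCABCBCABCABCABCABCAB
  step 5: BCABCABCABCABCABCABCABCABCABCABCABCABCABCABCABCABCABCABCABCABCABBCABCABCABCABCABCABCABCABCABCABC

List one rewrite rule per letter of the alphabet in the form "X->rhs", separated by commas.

A->CA, B->BC, C->AB

  step 4 ⇒ step 5: BCABCABCABCABCABCABCABCABCABCABCBCABCABCABCABCAB ⇒ BC·AB·CA·BC·AB·CA·BC·AB·CA·BC·AB·CA·BC·AB·CA·BC·AB·CA·BC·AB·CA·BC·AB·CA·BC·AB·CA·BC·AB·CA·BC·AB·BC·AB·CA·BC·AB·CA·BC·AB·CA·BC·AB·CA·BC·AB·CA·BC
    A ↦ CA
    B ↦ BC
    C ↦ AB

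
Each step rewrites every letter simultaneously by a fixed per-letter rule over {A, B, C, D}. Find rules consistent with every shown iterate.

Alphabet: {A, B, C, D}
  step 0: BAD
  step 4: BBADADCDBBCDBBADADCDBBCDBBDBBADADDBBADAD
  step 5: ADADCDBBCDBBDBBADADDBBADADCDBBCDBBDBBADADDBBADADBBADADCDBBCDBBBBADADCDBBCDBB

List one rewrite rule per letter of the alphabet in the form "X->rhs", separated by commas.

  step 4 ⇒ step 5: BBADADCDBBCDBBADADCDBBCDBBDBBADADDBBADAD ⇒ AD·AD·CD·BB·CD·BB·D·BB·AD·AD·D·BB·AD·AD·CD·BB·CD·BB·D·BB·AD·AD·D·BB·AD·AD·BB·AD·AD·CD·BB·CD·BB·BB·AD·AD·CD·BB·CD·BB
    A ↦ CD
    B ↦ AD
    C ↦ D
    D ↦ BB

A->CD, B->AD, C->D, D->BB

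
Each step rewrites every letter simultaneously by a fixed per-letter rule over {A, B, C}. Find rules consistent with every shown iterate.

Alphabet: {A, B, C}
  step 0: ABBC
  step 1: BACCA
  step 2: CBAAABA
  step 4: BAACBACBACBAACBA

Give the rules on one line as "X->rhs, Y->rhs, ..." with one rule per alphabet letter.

  step 1 ⇒ step 2: BACCA ⇒ C·BA·A·A·BA
    A ↦ BA
    B ↦ C
    C ↦ A

A->BA, B->C, C->A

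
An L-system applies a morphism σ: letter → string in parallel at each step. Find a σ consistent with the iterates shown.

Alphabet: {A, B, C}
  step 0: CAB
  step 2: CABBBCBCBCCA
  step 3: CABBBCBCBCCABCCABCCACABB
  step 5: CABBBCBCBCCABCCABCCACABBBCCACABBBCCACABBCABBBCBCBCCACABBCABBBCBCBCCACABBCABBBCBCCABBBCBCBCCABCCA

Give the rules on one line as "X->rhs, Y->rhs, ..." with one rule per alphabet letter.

  step 2 ⇒ step 3: CABBBCBCBCCA ⇒ CA·BB·BC·BC·BC·CA·BC·CA·BC·CA·CA·BB
    A ↦ BB
    B ↦ BC
    C ↦ CA

A->BB, B->BC, C->CA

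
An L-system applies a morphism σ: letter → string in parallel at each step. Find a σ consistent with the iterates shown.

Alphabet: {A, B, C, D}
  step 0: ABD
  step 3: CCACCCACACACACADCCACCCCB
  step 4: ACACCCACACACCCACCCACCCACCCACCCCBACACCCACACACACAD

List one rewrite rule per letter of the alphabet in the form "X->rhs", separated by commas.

  step 3 ⇒ step 4: CCACCCACACACACADCCACCCCB ⇒ AC·AC·CC·AC·AC·AC·CC·AC·CC·AC·CC·AC·CC·AC·CC·CB·AC·AC·CC·AC·AC·AC·AC·AD
    A ↦ CC
    B ↦ AD
    C ↦ AC
    D ↦ CB

A->CC, B->AD, C->AC, D->CB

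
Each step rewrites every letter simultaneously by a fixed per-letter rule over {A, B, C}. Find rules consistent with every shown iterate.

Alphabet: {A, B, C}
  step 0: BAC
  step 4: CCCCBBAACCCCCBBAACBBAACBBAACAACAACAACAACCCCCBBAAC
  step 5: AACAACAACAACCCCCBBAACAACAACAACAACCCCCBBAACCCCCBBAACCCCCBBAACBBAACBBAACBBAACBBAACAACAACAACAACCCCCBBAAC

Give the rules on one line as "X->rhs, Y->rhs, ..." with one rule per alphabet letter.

  step 4 ⇒ step 5: CCCCBBAACCCCCBBAACBBAACBBAACAACAACAACAACCCCCBBAAC ⇒ AAC·AAC·AAC·AAC·CC·CC·B·B·AAC·AAC·AAC·AAC·AAC·CC·CC·B·B·AAC·CC·CC·B·B·AAC·CC·CC·B·B·AAC·B·B·AAC·B·B·AAC·B·B·AAC·B·B·AAC·AAC·AAC·AAC·AAC·CC·CC·B·B·AAC
    A ↦ B
    B ↦ CC
    C ↦ AAC

A->B, B->CC, C->AAC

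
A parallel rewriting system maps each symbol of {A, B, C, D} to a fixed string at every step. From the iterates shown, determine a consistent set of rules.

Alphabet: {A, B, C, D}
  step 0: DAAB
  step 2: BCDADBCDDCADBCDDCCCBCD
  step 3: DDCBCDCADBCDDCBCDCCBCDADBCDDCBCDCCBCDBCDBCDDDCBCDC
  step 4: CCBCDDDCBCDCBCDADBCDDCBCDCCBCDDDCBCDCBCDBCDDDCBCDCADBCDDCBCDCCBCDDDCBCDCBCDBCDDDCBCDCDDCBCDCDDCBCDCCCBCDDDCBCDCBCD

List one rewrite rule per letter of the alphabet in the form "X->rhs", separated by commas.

A->ADB, B->DDC, C->BCD, D->C

  step 3 ⇒ step 4: DDCBCDCADBCDDCBCDCCBCDADBCDDCBCDCCBCDBCDBCDDDCBCDC ⇒ C·C·BCD·DDC·BCD·C·BCD·ADB·C·DDC·BCD·C·C·BCD·DDC·BCD·C·BCD·BCD·DDC·BCD·C·ADB·C·DDC·BCD·C·C·BCD·DDC·BCD·C·BCD·BCD·DDC·BCD·C·DDC·BCD·C·DDC·BCD·C·C·C·BCD·DDC·BCD·C·BCD
    A ↦ ADB
    B ↦ DDC
    C ↦ BCD
    D ↦ C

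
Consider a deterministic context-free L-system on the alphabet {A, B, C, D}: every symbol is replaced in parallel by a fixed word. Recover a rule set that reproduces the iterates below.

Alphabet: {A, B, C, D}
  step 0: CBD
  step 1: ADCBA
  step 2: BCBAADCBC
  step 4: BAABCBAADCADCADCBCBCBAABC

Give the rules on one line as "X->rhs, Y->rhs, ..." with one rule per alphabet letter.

A->BC, B->DC, C->A, D->BA

  step 1 ⇒ step 2: ADCBA ⇒ BC·BA·A·DC·BC
    A ↦ BC
    B ↦ DC
    C ↦ A
    D ↦ BA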